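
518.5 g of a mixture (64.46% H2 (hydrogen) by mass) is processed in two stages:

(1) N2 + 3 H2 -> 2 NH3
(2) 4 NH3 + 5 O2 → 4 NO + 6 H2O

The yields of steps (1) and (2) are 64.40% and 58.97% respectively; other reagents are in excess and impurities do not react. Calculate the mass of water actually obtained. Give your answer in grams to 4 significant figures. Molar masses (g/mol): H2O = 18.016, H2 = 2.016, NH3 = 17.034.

1134 g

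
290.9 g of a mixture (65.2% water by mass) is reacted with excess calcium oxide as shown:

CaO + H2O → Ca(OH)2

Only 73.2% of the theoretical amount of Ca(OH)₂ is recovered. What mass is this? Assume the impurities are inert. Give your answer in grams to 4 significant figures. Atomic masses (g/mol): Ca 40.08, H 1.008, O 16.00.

Pure H2O available = 290.9 g × 0.652 = 189.67 g.
M(H2O) = 2(1.008) + 16.00 = 18.016 g/mol.
M(Ca(OH)2) = 40.08 + 2(16.00) + 2(1.008) = 74.096 g/mol.
n(H2O) = 189.67 g / 18.016 g/mol = 10.528 mol.
From the equation the H2O:Ca(OH)2 mole ratio is 1:1, so n(Ca(OH)2) = 10.528 × 1/1 = 10.528 mol.
Mass of Ca(OH)2 = 10.528 mol × 74.096 g/mol = 780.06 g.
Actual mass collected = 780.06 g × 0.732 = 571.00 g.

571.0 g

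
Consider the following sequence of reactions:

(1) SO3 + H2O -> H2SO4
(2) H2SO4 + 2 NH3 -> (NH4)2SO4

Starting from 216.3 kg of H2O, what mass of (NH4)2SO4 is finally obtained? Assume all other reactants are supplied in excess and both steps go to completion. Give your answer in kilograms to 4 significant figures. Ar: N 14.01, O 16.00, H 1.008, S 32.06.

1587 kg

M(H2O) = 2(1.008) + 16.00 = 18.016 g/mol.
M((NH4)2SO4) = 2(14.01) + 8(1.008) + 32.06 + 4(16.00) = 132.144 g/mol.
216.3 kg = 216300 g.
n(H2O) = 216300 / 18.016 = 12006 mol.
Step 1 gives a 1:1 ratio of H2O to H2SO4, so n(H2SO4) = 12006 mol.
In step 2 the H2SO4:(NH4)2SO4 ratio is 1:1, so n((NH4)2SO4) = 12006 mol.
Mass of (NH4)2SO4 = 12006 × 132.144 = 1.5865 × 10^6 g = 1587 kg.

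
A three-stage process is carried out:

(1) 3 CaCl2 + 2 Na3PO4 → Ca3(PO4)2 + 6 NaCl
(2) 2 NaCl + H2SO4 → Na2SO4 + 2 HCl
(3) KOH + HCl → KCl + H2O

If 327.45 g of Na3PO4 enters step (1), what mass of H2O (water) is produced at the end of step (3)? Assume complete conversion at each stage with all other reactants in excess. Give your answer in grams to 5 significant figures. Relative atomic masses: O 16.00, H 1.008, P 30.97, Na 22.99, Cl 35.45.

107.95 g

M(Na3PO4) = 3(22.99) + 30.97 + 4(16.00) = 163.94 g/mol.
M(H2O) = 2(1.008) + 16.00 = 18.016 g/mol.
n(Na3PO4) = 327.45 / 163.94 = 1.99738 mol.
Reaction (1): Na3PO4→NaCl ratio 2:6 ⇒ n(NaCl) = 5.99213 mol.
Reaction (2): NaCl→HCl ratio 2:2 ⇒ n(HCl) = 5.99213 mol.
Reaction (3): HCl→H2O ratio 1:1 ⇒ n(H2O) = 5.99213 mol.
Mass of H2O = 5.99213 × 18.016 = 107.954 g.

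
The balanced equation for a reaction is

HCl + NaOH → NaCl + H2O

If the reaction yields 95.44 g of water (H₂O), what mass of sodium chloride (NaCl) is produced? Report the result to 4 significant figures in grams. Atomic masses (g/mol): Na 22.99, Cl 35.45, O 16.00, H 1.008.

M(H2O) = 2(1.008) + 16.00 = 18.016 g/mol.
M(NaCl) = 22.99 + 35.45 = 58.44 g/mol.
n(H2O) = 95.440 g / 18.016 g/mol = 5.2975 mol.
From the equation the H2O:NaCl mole ratio is 1:1, so n(NaCl) = 5.2975 × 1/1 = 5.2975 mol.
Mass of NaCl = 5.2975 mol × 58.44 g/mol = 309.59 g.

309.6 g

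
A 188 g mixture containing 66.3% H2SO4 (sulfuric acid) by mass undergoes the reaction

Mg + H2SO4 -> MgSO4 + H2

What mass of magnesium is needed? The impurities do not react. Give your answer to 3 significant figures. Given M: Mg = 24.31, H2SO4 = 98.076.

30.9 g

Mass of pure H2SO4 = 188 g × 0.663 = 124.6 g.
n(H2SO4) = 124.6 g / 98.076 g/mol = 1.271 mol.
From the equation the H2SO4:Mg mole ratio is 1:1, so n(Mg) = 1.271 × 1/1 = 1.271 mol.
Mass of Mg = 1.271 mol × 24.31 g/mol = 30.90 g.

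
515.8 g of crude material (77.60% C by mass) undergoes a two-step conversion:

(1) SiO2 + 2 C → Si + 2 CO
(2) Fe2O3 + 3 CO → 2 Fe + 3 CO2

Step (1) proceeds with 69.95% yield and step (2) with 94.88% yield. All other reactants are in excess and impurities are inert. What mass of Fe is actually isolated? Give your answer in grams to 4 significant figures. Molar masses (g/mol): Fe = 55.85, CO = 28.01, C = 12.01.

Pure C = 515.8 × 0.7760 = 400.26 g.
n(C) = 400.26 / 12.01 = 33.327 mol.
Step 1 (C:CO = 2:2): theoretical n(CO) = 33.327 mol; at 69.95% yield, n(CO) = 23.312 mol.
Step 2 (CO:Fe = 3:2): theoretical n(Fe) = 15.542 mol, so theoretical mass = 15.542 × 55.85 = 868.00 g.
At 94.88% yield, actual mass of Fe = 868.00 × 0.9488 = 823.56 g.

823.6 g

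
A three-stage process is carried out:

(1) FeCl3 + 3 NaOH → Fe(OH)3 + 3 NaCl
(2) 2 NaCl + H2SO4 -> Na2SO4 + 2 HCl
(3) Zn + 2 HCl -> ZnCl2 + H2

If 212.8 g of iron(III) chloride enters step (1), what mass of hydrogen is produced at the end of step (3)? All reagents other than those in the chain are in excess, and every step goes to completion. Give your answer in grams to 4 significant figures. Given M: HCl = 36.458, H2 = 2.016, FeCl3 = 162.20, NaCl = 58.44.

3.967 g

n(FeCl3) = 212.8 / 162.20 = 1.3120 mol.
Reaction (1): FeCl3→NaCl ratio 1:3 ⇒ n(NaCl) = 3.9359 mol.
Reaction (2): NaCl→HCl ratio 2:2 ⇒ n(HCl) = 3.9359 mol.
Reaction (3): HCl→H2 ratio 2:1 ⇒ n(H2) = 1.9679 mol.
Mass of H2 = 1.9679 × 2.016 = 3.9674 g.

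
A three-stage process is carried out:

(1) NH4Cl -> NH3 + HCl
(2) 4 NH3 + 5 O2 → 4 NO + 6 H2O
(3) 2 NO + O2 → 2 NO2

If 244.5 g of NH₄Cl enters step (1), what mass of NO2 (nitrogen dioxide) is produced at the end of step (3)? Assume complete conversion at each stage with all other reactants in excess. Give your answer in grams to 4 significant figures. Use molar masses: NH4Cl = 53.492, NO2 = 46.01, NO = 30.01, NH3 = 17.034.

n(NH4Cl) = 244.5 / 53.492 = 4.5708 mol.
Reaction (1): NH4Cl→NH3 ratio 1:1 ⇒ n(NH3) = 4.5708 mol.
Reaction (2): NH3→NO ratio 4:4 ⇒ n(NO) = 4.5708 mol.
Reaction (3): NO→NO2 ratio 2:2 ⇒ n(NO2) = 4.5708 mol.
Mass of NO2 = 4.5708 × 46.01 = 210.30 g.

210.3 g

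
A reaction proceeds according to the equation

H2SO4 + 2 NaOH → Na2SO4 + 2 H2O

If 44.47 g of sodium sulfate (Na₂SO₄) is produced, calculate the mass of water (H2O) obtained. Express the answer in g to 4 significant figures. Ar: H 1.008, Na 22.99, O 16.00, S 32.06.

M(Na2SO4) = 2(22.99) + 32.06 + 4(16.00) = 142.04 g/mol.
M(H2O) = 2(1.008) + 16.00 = 18.016 g/mol.
n(Na2SO4) = 44.470 g / 142.04 g/mol = 0.31308 mol.
From the equation the Na2SO4:H2O mole ratio is 1:2, so n(H2O) = 0.31308 × 2/1 = 0.62616 mol.
Mass of H2O = 0.62616 mol × 18.016 g/mol = 11.281 g.

11.28 g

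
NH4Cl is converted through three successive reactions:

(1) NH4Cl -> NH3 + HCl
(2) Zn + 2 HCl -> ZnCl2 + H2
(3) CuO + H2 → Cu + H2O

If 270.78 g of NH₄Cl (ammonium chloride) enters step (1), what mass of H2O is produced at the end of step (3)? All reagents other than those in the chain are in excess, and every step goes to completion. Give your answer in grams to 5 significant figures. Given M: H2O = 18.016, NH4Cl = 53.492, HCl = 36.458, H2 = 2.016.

45.599 g

n(NH4Cl) = 270.78 / 53.492 = 5.06207 mol.
Reaction (1): NH4Cl→HCl ratio 1:1 ⇒ n(HCl) = 5.06207 mol.
Reaction (2): HCl→H2 ratio 2:1 ⇒ n(H2) = 2.53103 mol.
Reaction (3): H2→H2O ratio 1:1 ⇒ n(H2O) = 2.53103 mol.
Mass of H2O = 2.53103 × 18.016 = 45.5991 g.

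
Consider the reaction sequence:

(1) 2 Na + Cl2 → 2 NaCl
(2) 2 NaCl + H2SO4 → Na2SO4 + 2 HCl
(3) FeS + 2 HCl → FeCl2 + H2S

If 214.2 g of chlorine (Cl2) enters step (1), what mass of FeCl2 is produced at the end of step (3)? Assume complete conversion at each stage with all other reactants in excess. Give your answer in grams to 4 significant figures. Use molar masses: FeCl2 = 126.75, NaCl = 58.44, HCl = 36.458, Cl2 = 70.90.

n(Cl2) = 214.2 / 70.90 = 3.0212 mol.
Reaction (1): Cl2→NaCl ratio 1:2 ⇒ n(NaCl) = 6.0423 mol.
Reaction (2): NaCl→HCl ratio 2:2 ⇒ n(HCl) = 6.0423 mol.
Reaction (3): HCl→FeCl2 ratio 2:1 ⇒ n(FeCl2) = 3.0212 mol.
Mass of FeCl2 = 3.0212 × 126.75 = 382.93 g.

382.9 g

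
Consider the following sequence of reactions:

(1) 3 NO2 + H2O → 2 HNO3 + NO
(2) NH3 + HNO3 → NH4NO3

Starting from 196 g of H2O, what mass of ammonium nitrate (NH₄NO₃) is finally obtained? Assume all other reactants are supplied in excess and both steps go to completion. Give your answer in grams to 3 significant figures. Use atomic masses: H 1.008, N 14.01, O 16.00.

1740 g

M(H2O) = 2(1.008) + 16.00 = 18.016 g/mol.
M(NH4NO3) = 2(14.01) + 4(1.008) + 3(16.00) = 80.052 g/mol.
n(H2O) = 196.0 / 18.016 = 10.88 mol.
Step 1 gives a 1:2 ratio of H2O to HNO3, so n(HNO3) = 21.76 mol.
In step 2 the HNO3:NH4NO3 ratio is 1:1, so n(NH4NO3) = 21.76 mol.
Mass of NH4NO3 = 21.76 × 80.052 = 1742 g.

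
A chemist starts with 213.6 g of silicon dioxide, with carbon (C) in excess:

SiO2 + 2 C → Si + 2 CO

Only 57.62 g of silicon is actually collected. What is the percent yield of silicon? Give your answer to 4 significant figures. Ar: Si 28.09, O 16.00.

57.71 %

M(SiO2) = 28.09 + 2(16.00) = 60.09 g/mol.
M(Si) = 28.09 g/mol.
n(SiO2) = 213.60 g / 60.09 g/mol = 3.5547 mol.
From the equation the SiO2:Si mole ratio is 1:1, so n(Si) = 3.5547 × 1/1 = 3.5547 mol.
Mass of Si = 3.5547 mol × 28.09 g/mol = 99.851 g.
This is the theoretical yield. Percent yield = 57.62 g / 99.851 g × 100% = 57.706%.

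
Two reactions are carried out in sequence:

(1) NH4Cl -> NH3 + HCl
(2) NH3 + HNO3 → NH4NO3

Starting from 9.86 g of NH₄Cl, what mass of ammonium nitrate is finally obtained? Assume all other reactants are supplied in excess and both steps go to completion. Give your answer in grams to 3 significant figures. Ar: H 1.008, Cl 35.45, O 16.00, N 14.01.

M(NH4Cl) = 14.01 + 4(1.008) + 35.45 = 53.492 g/mol.
M(NH4NO3) = 2(14.01) + 4(1.008) + 3(16.00) = 80.052 g/mol.
n(NH4Cl) = 9.860 / 53.492 = 0.1843 mol.
Step 1 gives a 1:1 ratio of NH4Cl to NH3, so n(NH3) = 0.1843 mol.
In step 2 the NH3:NH4NO3 ratio is 1:1, so n(NH4NO3) = 0.1843 mol.
Mass of NH4NO3 = 0.1843 × 80.052 = 14.76 g.

14.8 g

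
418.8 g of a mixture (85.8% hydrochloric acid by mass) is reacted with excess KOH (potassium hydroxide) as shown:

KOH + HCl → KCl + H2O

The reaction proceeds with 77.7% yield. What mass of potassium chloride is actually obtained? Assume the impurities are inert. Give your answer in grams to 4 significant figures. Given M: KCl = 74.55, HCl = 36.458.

570.9 g

Pure HCl available = 418.8 g × 0.858 = 359.33 g.
n(HCl) = 359.33 g / 36.458 g/mol = 9.8560 mol.
From the equation the HCl:KCl mole ratio is 1:1, so n(KCl) = 9.8560 × 1/1 = 9.8560 mol.
Mass of KCl = 9.8560 mol × 74.55 g/mol = 734.77 g.
Actual mass collected = 734.77 g × 0.777 = 570.91 g.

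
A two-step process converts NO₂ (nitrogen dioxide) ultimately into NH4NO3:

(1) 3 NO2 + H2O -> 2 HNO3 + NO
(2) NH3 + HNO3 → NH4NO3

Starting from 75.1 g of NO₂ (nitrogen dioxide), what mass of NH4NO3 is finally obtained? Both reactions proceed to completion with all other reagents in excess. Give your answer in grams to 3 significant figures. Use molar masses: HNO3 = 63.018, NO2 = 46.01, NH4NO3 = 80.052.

87.1 g

n(NO2) = 75.10 / 46.01 = 1.632 mol.
Step 1 gives a 3:2 ratio of NO2 to HNO3, so n(HNO3) = 1.088 mol.
In step 2 the HNO3:NH4NO3 ratio is 1:1, so n(NH4NO3) = 1.088 mol.
Mass of NH4NO3 = 1.088 × 80.052 = 87.11 g.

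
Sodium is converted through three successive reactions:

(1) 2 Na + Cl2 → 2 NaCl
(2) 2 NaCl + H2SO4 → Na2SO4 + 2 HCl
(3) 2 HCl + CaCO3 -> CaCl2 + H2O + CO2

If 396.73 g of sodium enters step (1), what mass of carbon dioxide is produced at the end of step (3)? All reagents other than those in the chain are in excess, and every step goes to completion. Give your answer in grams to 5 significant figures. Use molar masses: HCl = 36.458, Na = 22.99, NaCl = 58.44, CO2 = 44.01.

n(Na) = 396.73 / 22.99 = 17.2566 mol.
Reaction (1): Na→NaCl ratio 2:2 ⇒ n(NaCl) = 17.2566 mol.
Reaction (2): NaCl→HCl ratio 2:2 ⇒ n(HCl) = 17.2566 mol.
Reaction (3): HCl→CO2 ratio 2:1 ⇒ n(CO2) = 8.62832 mol.
Mass of CO2 = 8.62832 × 44.01 = 379.732 g.

379.73 g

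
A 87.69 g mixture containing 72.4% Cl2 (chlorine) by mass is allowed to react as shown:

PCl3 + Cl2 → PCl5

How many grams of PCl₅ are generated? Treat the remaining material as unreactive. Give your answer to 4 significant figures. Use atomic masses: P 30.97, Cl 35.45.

Mass of pure Cl2 = 87.69 g × 0.724 = 63.488 g.
M(Cl2) = 2(35.45) = 70.90 g/mol.
M(PCl5) = 30.97 + 5(35.45) = 208.22 g/mol.
n(Cl2) = 63.488 g / 70.90 g/mol = 0.89545 mol.
From the equation the Cl2:PCl5 mole ratio is 1:1, so n(PCl5) = 0.89545 × 1/1 = 0.89545 mol.
Mass of PCl5 = 0.89545 mol × 208.22 g/mol = 186.45 g.

186.5 g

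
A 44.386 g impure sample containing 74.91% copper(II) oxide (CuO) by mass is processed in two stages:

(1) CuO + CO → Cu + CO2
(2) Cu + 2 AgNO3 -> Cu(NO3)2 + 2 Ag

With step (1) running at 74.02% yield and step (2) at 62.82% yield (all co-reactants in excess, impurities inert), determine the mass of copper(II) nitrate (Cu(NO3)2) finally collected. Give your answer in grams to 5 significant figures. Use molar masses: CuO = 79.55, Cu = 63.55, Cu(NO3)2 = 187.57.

36.455 g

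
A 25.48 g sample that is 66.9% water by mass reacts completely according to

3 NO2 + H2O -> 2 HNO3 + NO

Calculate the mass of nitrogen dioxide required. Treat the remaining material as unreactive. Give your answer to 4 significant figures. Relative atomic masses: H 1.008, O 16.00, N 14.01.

Mass of pure H2O = 25.48 g × 0.669 = 17.046 g.
M(H2O) = 2(1.008) + 16.00 = 18.016 g/mol.
M(NO2) = 14.01 + 2(16.00) = 46.01 g/mol.
n(H2O) = 17.046 g / 18.016 g/mol = 0.94617 mol.
From the equation the H2O:NO2 mole ratio is 1:3, so n(NO2) = 0.94617 × 3/1 = 2.8385 mol.
Mass of NO2 = 2.8385 mol × 46.01 g/mol = 130.60 g.

130.6 g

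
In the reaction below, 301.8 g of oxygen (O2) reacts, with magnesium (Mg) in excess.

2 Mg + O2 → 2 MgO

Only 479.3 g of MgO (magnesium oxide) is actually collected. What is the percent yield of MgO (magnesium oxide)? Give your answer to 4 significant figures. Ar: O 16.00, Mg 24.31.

63.04 %

M(O2) = 2(16.00) = 32.00 g/mol.
M(MgO) = 24.31 + 16.00 = 40.31 g/mol.
n(O2) = 301.80 g / 32.00 g/mol = 9.4313 mol.
From the equation the O2:MgO mole ratio is 1:2, so n(MgO) = 9.4313 × 2/1 = 18.863 mol.
Mass of MgO = 18.863 mol × 40.31 g/mol = 760.35 g.
This is the theoretical yield. Percent yield = 479.3 g / 760.35 g × 100% = 63.037%.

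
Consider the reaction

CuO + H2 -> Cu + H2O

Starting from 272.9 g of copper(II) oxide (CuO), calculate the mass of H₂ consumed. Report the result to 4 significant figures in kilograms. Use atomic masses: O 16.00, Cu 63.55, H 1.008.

0.006916 kg

M(CuO) = 63.55 + 16.00 = 79.55 g/mol.
M(H2) = 2(1.008) = 2.016 g/mol.
n(CuO) = 272.90 g / 79.55 g/mol = 3.4305 mol.
From the equation the CuO:H2 mole ratio is 1:1, so n(H2) = 3.4305 × 1/1 = 3.4305 mol.
Mass of H2 = 3.4305 mol × 2.016 g/mol = 6.9160 g.
Converting to kg: 6.9160 g = 0.006916 kg.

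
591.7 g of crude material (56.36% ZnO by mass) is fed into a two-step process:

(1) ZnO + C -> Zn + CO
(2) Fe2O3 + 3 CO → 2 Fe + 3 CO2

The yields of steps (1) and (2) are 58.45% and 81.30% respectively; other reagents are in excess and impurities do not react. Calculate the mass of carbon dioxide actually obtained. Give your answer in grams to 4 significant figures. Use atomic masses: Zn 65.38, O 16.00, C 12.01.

85.70 g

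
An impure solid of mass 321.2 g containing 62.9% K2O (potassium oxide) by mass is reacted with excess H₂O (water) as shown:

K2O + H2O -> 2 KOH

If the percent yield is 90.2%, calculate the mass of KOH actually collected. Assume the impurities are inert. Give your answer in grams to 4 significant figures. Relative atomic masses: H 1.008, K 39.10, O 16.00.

217.1 g

Pure K2O available = 321.2 g × 0.629 = 202.03 g.
M(K2O) = 2(39.10) + 16.00 = 94.20 g/mol.
M(KOH) = 39.10 + 16.00 + 1.008 = 56.108 g/mol.
n(K2O) = 202.03 g / 94.20 g/mol = 2.1447 mol.
From the equation the K2O:KOH mole ratio is 1:2, so n(KOH) = 2.1447 × 2/1 = 4.2895 mol.
Mass of KOH = 4.2895 mol × 56.108 g/mol = 240.67 g.
Actual mass collected = 240.67 g × 0.902 = 217.09 g.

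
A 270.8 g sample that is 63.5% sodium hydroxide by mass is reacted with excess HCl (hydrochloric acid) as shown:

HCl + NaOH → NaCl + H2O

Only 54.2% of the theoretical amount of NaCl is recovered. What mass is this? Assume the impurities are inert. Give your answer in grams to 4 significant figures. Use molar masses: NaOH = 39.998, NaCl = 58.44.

Pure NaOH available = 270.8 g × 0.635 = 171.96 g.
n(NaOH) = 171.96 g / 39.998 g/mol = 4.2992 mol.
From the equation the NaOH:NaCl mole ratio is 1:1, so n(NaCl) = 4.2992 × 1/1 = 4.2992 mol.
Mass of NaCl = 4.2992 mol × 58.44 g/mol = 251.24 g.
Actual mass collected = 251.24 g × 0.542 = 136.17 g.

136.2 g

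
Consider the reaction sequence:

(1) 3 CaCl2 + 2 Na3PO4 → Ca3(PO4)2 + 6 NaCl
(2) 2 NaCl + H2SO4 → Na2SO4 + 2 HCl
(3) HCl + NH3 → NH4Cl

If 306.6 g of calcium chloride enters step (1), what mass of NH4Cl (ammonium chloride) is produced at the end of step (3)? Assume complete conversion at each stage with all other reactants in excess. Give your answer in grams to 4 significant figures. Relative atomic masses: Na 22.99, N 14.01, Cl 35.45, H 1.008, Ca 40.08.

295.6 g

M(CaCl2) = 40.08 + 2(35.45) = 110.98 g/mol.
M(NH4Cl) = 14.01 + 4(1.008) + 35.45 = 53.492 g/mol.
n(CaCl2) = 306.6 / 110.98 = 2.7627 mol.
Reaction (1): CaCl2→NaCl ratio 3:6 ⇒ n(NaCl) = 5.5253 mol.
Reaction (2): NaCl→HCl ratio 2:2 ⇒ n(HCl) = 5.5253 mol.
Reaction (3): HCl→NH4Cl ratio 1:1 ⇒ n(NH4Cl) = 5.5253 mol.
Mass of NH4Cl = 5.5253 × 53.492 = 295.56 g.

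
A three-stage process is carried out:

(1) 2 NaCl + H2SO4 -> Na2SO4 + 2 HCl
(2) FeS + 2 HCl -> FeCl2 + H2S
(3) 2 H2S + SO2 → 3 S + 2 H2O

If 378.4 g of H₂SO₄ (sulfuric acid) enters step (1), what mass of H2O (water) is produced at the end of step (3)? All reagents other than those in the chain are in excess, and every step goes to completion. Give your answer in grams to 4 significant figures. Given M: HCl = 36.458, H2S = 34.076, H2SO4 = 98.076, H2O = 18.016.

n(H2SO4) = 378.4 / 98.076 = 3.8582 mol.
Reaction (1): H2SO4→HCl ratio 1:2 ⇒ n(HCl) = 7.7165 mol.
Reaction (2): HCl→H2S ratio 2:1 ⇒ n(H2S) = 3.8582 mol.
Reaction (3): H2S→H2O ratio 2:2 ⇒ n(H2O) = 3.8582 mol.
Mass of H2O = 3.8582 × 18.016 = 69.510 g.

69.51 g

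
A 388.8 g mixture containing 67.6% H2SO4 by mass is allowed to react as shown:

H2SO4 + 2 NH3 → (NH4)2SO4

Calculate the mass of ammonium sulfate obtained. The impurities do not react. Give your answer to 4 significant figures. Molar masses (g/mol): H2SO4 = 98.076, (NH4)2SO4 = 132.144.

354.1 g

Mass of pure H2SO4 = 388.8 g × 0.676 = 262.83 g.
n(H2SO4) = 262.83 g / 98.076 g/mol = 2.6798 mol.
From the equation the H2SO4:(NH4)2SO4 mole ratio is 1:1, so n((NH4)2SO4) = 2.6798 × 1/1 = 2.6798 mol.
Mass of (NH4)2SO4 = 2.6798 mol × 132.144 g/mol = 354.13 g.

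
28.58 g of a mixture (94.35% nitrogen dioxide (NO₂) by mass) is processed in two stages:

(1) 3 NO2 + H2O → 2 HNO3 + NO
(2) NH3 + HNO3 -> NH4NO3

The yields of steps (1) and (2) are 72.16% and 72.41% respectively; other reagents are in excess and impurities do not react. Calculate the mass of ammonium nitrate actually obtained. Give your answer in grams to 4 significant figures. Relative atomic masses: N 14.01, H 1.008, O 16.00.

Pure NO2 = 28.58 × 0.9435 = 26.965 g.
M(NO2) = 14.01 + 2(16.00) = 46.01 g/mol.
M(NH4NO3) = 2(14.01) + 4(1.008) + 3(16.00) = 80.052 g/mol.
n(NO2) = 26.965 / 46.01 = 0.58607 mol.
Step 1 (NO2:HNO3 = 3:2): theoretical n(HNO3) = 0.39072 mol; at 72.16% yield, n(HNO3) = 0.28194 mol.
Step 2 (HNO3:NH4NO3 = 1:1): theoretical n(NH4NO3) = 0.28194 mol, so theoretical mass = 0.28194 × 80.052 = 22.570 g.
At 72.41% yield, actual mass of NH4NO3 = 22.570 × 0.7241 = 16.343 g.

16.34 g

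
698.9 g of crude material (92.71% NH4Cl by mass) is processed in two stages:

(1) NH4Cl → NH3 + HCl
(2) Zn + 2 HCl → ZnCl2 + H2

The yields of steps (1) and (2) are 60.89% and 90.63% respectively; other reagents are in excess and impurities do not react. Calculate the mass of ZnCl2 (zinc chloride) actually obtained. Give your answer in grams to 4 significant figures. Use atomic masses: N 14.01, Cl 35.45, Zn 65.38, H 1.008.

Pure NH4Cl = 698.9 × 0.9271 = 647.95 g.
M(NH4Cl) = 14.01 + 4(1.008) + 35.45 = 53.492 g/mol.
M(ZnCl2) = 65.38 + 2(35.45) = 136.28 g/mol.
n(NH4Cl) = 647.95 / 53.492 = 12.113 mol.
Step 1 (NH4Cl:HCl = 1:1): theoretical n(HCl) = 12.113 mol; at 60.89% yield, n(HCl) = 7.3756 mol.
Step 2 (HCl:ZnCl2 = 2:1): theoretical n(ZnCl2) = 3.6878 mol, so theoretical mass = 3.6878 × 136.28 = 502.58 g.
At 90.63% yield, actual mass of ZnCl2 = 502.58 × 0.9063 = 455.48 g.

455.5 g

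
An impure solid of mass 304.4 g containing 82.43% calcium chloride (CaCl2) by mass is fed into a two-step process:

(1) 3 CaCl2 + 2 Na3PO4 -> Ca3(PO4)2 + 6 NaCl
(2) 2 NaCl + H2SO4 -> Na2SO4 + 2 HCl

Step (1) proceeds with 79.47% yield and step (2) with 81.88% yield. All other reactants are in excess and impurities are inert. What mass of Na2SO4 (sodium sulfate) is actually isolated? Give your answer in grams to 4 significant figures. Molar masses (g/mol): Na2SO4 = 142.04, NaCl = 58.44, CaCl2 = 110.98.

Pure CaCl2 = 304.4 × 0.8243 = 250.92 g.
n(CaCl2) = 250.92 / 110.98 = 2.2609 mol.
Step 1 (CaCl2:NaCl = 3:6): theoretical n(NaCl) = 4.5218 mol; at 79.47% yield, n(NaCl) = 3.5935 mol.
Step 2 (NaCl:Na2SO4 = 2:1): theoretical n(Na2SO4) = 1.7968 mol, so theoretical mass = 1.7968 × 142.04 = 255.21 g.
At 81.88% yield, actual mass of Na2SO4 = 255.21 × 0.8188 = 208.97 g.

209.0 g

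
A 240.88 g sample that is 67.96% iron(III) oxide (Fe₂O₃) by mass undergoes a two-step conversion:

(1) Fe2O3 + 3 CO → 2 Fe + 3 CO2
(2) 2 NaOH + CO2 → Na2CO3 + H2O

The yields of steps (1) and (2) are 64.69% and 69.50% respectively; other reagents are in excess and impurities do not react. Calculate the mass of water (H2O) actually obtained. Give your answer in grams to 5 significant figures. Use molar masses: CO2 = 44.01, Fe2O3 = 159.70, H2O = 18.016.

24.909 g

Pure Fe2O3 = 240.88 × 0.6796 = 163.702 g.
n(Fe2O3) = 163.702 / 159.70 = 1.02506 mol.
Step 1 (Fe2O3:CO2 = 1:3): theoretical n(CO2) = 3.07518 mol; at 64.69% yield, n(CO2) = 1.98933 mol.
Step 2 (CO2:H2O = 1:1): theoretical n(H2O) = 1.98933 mol, so theoretical mass = 1.98933 × 18.016 = 35.8398 g.
At 69.50% yield, actual mass of H2O = 35.8398 × 0.6950 = 24.9087 g.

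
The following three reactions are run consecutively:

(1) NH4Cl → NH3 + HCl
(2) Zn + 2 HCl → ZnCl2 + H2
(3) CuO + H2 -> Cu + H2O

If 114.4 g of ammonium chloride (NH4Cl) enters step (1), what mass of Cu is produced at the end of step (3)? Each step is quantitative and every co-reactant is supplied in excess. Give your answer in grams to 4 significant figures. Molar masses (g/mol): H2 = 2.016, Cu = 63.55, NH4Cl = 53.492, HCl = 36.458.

67.96 g

n(NH4Cl) = 114.4 / 53.492 = 2.1386 mol.
Reaction (1): NH4Cl→HCl ratio 1:1 ⇒ n(HCl) = 2.1386 mol.
Reaction (2): HCl→H2 ratio 2:1 ⇒ n(H2) = 1.0693 mol.
Reaction (3): H2→Cu ratio 1:1 ⇒ n(Cu) = 1.0693 mol.
Mass of Cu = 1.0693 × 63.55 = 67.955 g.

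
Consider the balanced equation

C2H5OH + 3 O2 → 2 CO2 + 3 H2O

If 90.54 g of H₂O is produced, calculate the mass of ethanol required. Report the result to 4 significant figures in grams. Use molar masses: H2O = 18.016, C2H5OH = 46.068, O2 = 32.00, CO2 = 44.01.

77.17 g

n(H2O) = 90.540 g / 18.016 g/mol = 5.0255 mol.
From the equation the H2O:C2H5OH mole ratio is 3:1, so n(C2H5OH) = 5.0255 × 1/3 = 1.6752 mol.
Mass of C2H5OH = 1.6752 mol × 46.068 g/mol = 77.172 g.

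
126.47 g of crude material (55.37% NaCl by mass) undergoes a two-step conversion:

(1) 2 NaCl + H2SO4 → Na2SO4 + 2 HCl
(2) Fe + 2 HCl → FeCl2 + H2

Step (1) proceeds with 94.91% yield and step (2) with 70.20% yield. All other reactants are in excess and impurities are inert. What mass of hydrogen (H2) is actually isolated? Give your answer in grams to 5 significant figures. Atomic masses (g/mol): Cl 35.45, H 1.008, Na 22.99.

0.80475 g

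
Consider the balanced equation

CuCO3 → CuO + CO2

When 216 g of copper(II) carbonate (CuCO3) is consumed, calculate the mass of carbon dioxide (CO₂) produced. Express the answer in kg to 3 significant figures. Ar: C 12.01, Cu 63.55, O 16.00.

0.0769 kg

M(CuCO3) = 63.55 + 12.01 + 3(16.00) = 123.56 g/mol.
M(CO2) = 12.01 + 2(16.00) = 44.01 g/mol.
n(CuCO3) = 216.0 g / 123.56 g/mol = 1.748 mol.
From the equation the CuCO3:CO2 mole ratio is 1:1, so n(CO2) = 1.748 × 1/1 = 1.748 mol.
Mass of CO2 = 1.748 mol × 44.01 g/mol = 76.94 g.
Converting to kg: 76.94 g = 0.0769 kg.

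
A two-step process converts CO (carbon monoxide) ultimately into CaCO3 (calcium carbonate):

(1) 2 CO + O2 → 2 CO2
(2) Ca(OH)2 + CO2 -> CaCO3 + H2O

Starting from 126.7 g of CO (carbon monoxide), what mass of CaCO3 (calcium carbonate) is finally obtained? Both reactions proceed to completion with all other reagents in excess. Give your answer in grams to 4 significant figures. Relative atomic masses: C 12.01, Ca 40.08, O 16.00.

M(CO) = 12.01 + 16.00 = 28.01 g/mol.
M(CaCO3) = 40.08 + 12.01 + 3(16.00) = 100.09 g/mol.
n(CO) = 126.70 / 28.01 = 4.5234 mol.
Step 1 gives a 2:2 ratio of CO to CO2, so n(CO2) = 4.5234 mol.
In step 2 the CO2:CaCO3 ratio is 1:1, so n(CaCO3) = 4.5234 mol.
Mass of CaCO3 = 4.5234 × 100.09 = 452.75 g.

452.7 g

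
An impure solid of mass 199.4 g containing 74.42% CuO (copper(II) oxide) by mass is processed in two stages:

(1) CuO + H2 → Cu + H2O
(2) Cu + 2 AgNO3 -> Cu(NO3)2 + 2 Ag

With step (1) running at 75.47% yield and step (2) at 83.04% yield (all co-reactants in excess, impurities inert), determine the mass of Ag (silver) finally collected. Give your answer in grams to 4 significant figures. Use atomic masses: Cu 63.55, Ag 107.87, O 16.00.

Pure CuO = 199.4 × 0.7442 = 148.39 g.
M(CuO) = 63.55 + 16.00 = 79.55 g/mol.
M(Ag) = 107.87 g/mol.
n(CuO) = 148.39 / 79.55 = 1.8654 mol.
Step 1 (CuO:Cu = 1:1): theoretical n(Cu) = 1.8654 mol; at 75.47% yield, n(Cu) = 1.4078 mol.
Step 2 (Cu:Ag = 1:2): theoretical n(Ag) = 2.8157 mol, so theoretical mass = 2.8157 × 107.87 = 303.72 g.
At 83.04% yield, actual mass of Ag = 303.72 × 0.8304 = 252.21 g.

252.2 g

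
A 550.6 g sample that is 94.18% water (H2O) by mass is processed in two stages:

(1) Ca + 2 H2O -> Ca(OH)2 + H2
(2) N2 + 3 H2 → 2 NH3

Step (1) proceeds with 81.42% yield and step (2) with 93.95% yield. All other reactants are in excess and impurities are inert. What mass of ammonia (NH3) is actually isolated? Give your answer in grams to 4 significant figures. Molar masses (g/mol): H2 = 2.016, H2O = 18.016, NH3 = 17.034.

Pure H2O = 550.6 × 0.9418 = 518.56 g.
n(H2O) = 518.56 / 18.016 = 28.783 mol.
Step 1 (H2O:H2 = 2:1): theoretical n(H2) = 14.392 mol; at 81.42% yield, n(H2) = 11.718 mol.
Step 2 (H2:NH3 = 3:2): theoretical n(NH3) = 7.8117 mol, so theoretical mass = 7.8117 × 17.034 = 133.06 g.
At 93.95% yield, actual mass of NH3 = 133.06 × 0.9395 = 125.01 g.

125.0 g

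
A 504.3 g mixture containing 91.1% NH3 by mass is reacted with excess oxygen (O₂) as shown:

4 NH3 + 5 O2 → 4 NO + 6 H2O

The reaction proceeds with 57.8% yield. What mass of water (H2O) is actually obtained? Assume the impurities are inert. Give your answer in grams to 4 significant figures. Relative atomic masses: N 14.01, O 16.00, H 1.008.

Pure NH3 available = 504.3 g × 0.911 = 459.42 g.
M(NH3) = 14.01 + 3(1.008) = 17.034 g/mol.
M(H2O) = 2(1.008) + 16.00 = 18.016 g/mol.
n(NH3) = 459.42 g / 17.034 g/mol = 26.971 mol.
From the equation the NH3:H2O mole ratio is 4:6, so n(H2O) = 26.971 × 6/4 = 40.456 mol.
Mass of H2O = 40.456 mol × 18.016 g/mol = 728.85 g.
Actual mass collected = 728.85 g × 0.578 = 421.28 g.

421.3 g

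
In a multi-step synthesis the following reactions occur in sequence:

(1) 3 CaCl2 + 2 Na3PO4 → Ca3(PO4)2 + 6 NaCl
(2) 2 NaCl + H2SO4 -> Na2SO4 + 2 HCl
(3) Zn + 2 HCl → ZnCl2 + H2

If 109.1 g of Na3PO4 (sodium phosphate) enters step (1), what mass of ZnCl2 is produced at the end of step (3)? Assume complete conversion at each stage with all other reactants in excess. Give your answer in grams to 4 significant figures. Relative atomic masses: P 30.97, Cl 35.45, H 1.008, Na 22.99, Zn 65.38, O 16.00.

136.0 g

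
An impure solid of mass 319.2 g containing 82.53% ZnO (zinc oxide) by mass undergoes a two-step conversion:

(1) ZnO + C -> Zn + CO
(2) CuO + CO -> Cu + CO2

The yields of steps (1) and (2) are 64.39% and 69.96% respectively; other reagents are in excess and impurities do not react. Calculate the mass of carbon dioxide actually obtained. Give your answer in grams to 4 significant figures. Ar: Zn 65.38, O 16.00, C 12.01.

Pure ZnO = 319.2 × 0.8253 = 263.44 g.
M(ZnO) = 65.38 + 16.00 = 81.38 g/mol.
M(CO2) = 12.01 + 2(16.00) = 44.01 g/mol.
n(ZnO) = 263.44 / 81.38 = 3.2371 mol.
Step 1 (ZnO:CO = 1:1): theoretical n(CO) = 3.2371 mol; at 64.39% yield, n(CO) = 2.0844 mol.
Step 2 (CO:CO2 = 1:1): theoretical n(CO2) = 2.0844 mol, so theoretical mass = 2.0844 × 44.01 = 91.733 g.
At 69.96% yield, actual mass of CO2 = 91.733 × 0.6996 = 64.177 g.

64.18 g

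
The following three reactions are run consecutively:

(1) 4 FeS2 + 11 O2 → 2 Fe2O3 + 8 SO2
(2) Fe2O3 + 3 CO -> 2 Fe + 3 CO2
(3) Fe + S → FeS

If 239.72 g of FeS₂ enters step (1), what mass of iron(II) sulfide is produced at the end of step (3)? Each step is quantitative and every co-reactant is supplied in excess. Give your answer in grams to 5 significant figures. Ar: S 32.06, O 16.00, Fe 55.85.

175.66 g

M(FeS2) = 55.85 + 2(32.06) = 119.97 g/mol.
M(FeS) = 55.85 + 32.06 = 87.91 g/mol.
n(FeS2) = 239.72 / 119.97 = 1.99817 mol.
Reaction (1): FeS2→Fe2O3 ratio 4:2 ⇒ n(Fe2O3) = 0.999083 mol.
Reaction (2): Fe2O3→Fe ratio 1:2 ⇒ n(Fe) = 1.99817 mol.
Reaction (3): Fe→FeS ratio 1:1 ⇒ n(FeS) = 1.99817 mol.
Mass of FeS = 1.99817 × 87.91 = 175.659 g.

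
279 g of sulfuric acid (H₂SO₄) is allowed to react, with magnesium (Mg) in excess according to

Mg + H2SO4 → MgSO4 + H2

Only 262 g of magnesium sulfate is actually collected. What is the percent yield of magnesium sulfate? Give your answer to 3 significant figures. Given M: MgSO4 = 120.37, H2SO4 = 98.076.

n(H2SO4) = 279.0 g / 98.076 g/mol = 2.845 mol.
From the equation the H2SO4:MgSO4 mole ratio is 1:1, so n(MgSO4) = 2.845 × 1/1 = 2.845 mol.
Mass of MgSO4 = 2.845 mol × 120.37 g/mol = 342.4 g.
This is the theoretical yield. Percent yield = 262 g / 342.4 g × 100% = 76.51%.

76.5 %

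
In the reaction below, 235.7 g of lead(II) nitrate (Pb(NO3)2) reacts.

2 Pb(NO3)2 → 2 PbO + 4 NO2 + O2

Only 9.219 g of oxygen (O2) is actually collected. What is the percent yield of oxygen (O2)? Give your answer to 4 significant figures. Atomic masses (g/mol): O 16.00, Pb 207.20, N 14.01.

80.97 %

M(Pb(NO3)2) = 207.20 + 2(14.01) + 6(16.00) = 331.22 g/mol.
M(O2) = 2(16.00) = 32.00 g/mol.
n(Pb(NO3)2) = 235.70 g / 331.22 g/mol = 0.71161 mol.
From the equation the Pb(NO3)2:O2 mole ratio is 2:1, so n(O2) = 0.71161 × 1/2 = 0.35581 mol.
Mass of O2 = 0.35581 mol × 32.00 g/mol = 11.386 g.
This is the theoretical yield. Percent yield = 9.219 g / 11.386 g × 100% = 80.969%.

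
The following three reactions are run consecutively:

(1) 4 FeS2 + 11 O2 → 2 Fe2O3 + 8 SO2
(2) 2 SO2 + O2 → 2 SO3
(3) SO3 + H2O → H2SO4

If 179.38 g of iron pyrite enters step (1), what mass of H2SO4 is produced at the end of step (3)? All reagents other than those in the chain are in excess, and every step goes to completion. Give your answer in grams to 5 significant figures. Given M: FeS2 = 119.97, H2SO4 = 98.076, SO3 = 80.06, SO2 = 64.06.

293.29 g

n(FeS2) = 179.38 / 119.97 = 1.49521 mol.
Reaction (1): FeS2→SO2 ratio 4:8 ⇒ n(SO2) = 2.99041 mol.
Reaction (2): SO2→SO3 ratio 2:2 ⇒ n(SO3) = 2.99041 mol.
Reaction (3): SO3→H2SO4 ratio 1:1 ⇒ n(H2SO4) = 2.99041 mol.
Mass of H2SO4 = 2.99041 × 98.076 = 293.288 g.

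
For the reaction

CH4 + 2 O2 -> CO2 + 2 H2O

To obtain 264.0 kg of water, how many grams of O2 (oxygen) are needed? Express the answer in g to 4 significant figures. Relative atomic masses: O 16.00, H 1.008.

468900 g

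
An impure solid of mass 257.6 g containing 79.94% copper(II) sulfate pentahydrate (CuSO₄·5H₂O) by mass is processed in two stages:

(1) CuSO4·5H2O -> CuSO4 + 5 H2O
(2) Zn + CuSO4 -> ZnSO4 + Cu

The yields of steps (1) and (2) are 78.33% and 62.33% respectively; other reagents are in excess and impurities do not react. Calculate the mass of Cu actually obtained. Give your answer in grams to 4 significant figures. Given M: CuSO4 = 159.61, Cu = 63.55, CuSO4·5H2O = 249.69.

Pure CuSO4·5H2O = 257.6 × 0.7994 = 205.93 g.
n(CuSO4·5H2O) = 205.93 / 249.69 = 0.82472 mol.
Step 1 (CuSO4·5H2O:CuSO4 = 1:1): theoretical n(CuSO4) = 0.82472 mol; at 78.33% yield, n(CuSO4) = 0.64601 mol.
Step 2 (CuSO4:Cu = 1:1): theoretical n(Cu) = 0.64601 mol, so theoretical mass = 0.64601 × 63.55 = 41.054 g.
At 62.33% yield, actual mass of Cu = 41.054 × 0.6233 = 25.589 g.

25.59 g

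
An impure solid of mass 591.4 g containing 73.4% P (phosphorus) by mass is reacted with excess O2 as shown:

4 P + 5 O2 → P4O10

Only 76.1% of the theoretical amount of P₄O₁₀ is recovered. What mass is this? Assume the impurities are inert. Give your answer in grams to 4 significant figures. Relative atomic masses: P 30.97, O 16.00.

Pure P available = 591.4 g × 0.734 = 434.09 g.
M(P) = 30.97 g/mol.
M(P4O10) = 4(30.97) + 10(16.00) = 283.88 g/mol.
n(P) = 434.09 g / 30.97 g/mol = 14.016 mol.
From the equation the P:P4O10 mole ratio is 4:1, so n(P4O10) = 14.016 × 1/4 = 3.5041 mol.
Mass of P4O10 = 3.5041 mol × 283.88 g/mol = 994.74 g.
Actual mass collected = 994.74 g × 0.761 = 757.00 g.

757.0 g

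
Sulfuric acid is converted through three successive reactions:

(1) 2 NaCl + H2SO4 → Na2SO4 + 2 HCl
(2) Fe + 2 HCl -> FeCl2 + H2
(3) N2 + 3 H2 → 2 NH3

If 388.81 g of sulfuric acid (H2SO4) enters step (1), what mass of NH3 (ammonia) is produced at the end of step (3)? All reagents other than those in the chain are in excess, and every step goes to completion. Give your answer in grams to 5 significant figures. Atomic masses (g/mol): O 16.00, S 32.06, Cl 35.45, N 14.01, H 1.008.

M(H2SO4) = 2(1.008) + 32.06 + 4(16.00) = 98.076 g/mol.
M(NH3) = 14.01 + 3(1.008) = 17.034 g/mol.
n(H2SO4) = 388.81 / 98.076 = 3.96437 mol.
Reaction (1): H2SO4→HCl ratio 1:2 ⇒ n(HCl) = 7.92875 mol.
Reaction (2): HCl→H2 ratio 2:1 ⇒ n(H2) = 3.96437 mol.
Reaction (3): H2→NH3 ratio 3:2 ⇒ n(NH3) = 2.64292 mol.
Mass of NH3 = 2.64292 × 17.034 = 45.0194 g.

45.019 g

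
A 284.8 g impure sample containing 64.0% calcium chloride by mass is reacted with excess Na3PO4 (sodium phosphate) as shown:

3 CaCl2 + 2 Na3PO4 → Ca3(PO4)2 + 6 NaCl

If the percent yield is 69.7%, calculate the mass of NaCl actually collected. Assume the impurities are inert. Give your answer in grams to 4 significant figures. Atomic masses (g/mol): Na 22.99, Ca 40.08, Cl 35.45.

133.8 g

Pure CaCl2 available = 284.8 g × 0.640 = 182.27 g.
M(CaCl2) = 40.08 + 2(35.45) = 110.98 g/mol.
M(NaCl) = 22.99 + 35.45 = 58.44 g/mol.
n(CaCl2) = 182.27 g / 110.98 g/mol = 1.6424 mol.
From the equation the CaCl2:NaCl mole ratio is 3:6, so n(NaCl) = 1.6424 × 6/3 = 3.2848 mol.
Mass of NaCl = 3.2848 mol × 58.44 g/mol = 191.96 g.
Actual mass collected = 191.96 g × 0.697 = 133.80 g.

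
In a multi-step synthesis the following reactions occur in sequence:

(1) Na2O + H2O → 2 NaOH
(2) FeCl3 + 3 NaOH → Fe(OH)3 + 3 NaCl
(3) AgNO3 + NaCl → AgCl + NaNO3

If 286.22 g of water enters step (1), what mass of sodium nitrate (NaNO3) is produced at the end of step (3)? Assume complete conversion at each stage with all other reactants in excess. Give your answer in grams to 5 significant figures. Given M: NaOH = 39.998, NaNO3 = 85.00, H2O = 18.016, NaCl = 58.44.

n(H2O) = 286.22 / 18.016 = 15.8870 mol.
Reaction (1): H2O→NaOH ratio 1:2 ⇒ n(NaOH) = 31.7740 mol.
Reaction (2): NaOH→NaCl ratio 3:3 ⇒ n(NaCl) = 31.7740 mol.
Reaction (3): NaCl→NaNO3 ratio 1:1 ⇒ n(NaNO3) = 31.7740 mol.
Mass of NaNO3 = 31.7740 × 85.00 = 2700.79 g.

2700.8 g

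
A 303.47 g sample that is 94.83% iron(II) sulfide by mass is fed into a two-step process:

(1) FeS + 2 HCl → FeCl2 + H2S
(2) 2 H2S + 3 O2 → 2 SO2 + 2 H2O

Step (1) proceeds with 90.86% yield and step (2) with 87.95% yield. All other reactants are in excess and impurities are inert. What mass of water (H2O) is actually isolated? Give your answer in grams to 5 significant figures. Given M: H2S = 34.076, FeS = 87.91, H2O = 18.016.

47.129 g

Pure FeS = 303.47 × 0.9483 = 287.781 g.
n(FeS) = 287.781 / 87.91 = 3.27358 mol.
Step 1 (FeS:H2S = 1:1): theoretical n(H2S) = 3.27358 mol; at 90.86% yield, n(H2S) = 2.97438 mol.
Step 2 (H2S:H2O = 2:2): theoretical n(H2O) = 2.97438 mol, so theoretical mass = 2.97438 × 18.016 = 53.5864 g.
At 87.95% yield, actual mass of H2O = 53.5864 × 0.8795 = 47.1292 g.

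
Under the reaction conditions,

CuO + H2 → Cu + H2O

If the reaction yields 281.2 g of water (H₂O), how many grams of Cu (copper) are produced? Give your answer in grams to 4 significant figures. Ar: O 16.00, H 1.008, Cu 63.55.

M(H2O) = 2(1.008) + 16.00 = 18.016 g/mol.
M(Cu) = 63.55 g/mol.
n(H2O) = 281.20 g / 18.016 g/mol = 15.608 mol.
From the equation the H2O:Cu mole ratio is 1:1, so n(Cu) = 15.608 × 1/1 = 15.608 mol.
Mass of Cu = 15.608 mol × 63.55 g/mol = 991.91 g.

991.9 g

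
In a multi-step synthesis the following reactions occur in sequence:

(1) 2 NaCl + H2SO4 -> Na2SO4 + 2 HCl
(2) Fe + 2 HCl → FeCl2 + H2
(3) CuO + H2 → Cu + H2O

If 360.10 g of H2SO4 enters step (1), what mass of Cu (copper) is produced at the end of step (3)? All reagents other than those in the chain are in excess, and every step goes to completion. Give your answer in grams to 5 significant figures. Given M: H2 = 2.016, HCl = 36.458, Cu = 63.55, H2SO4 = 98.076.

233.33 g

n(H2SO4) = 360.10 / 98.076 = 3.67164 mol.
Reaction (1): H2SO4→HCl ratio 1:2 ⇒ n(HCl) = 7.34328 mol.
Reaction (2): HCl→H2 ratio 2:1 ⇒ n(H2) = 3.67164 mol.
Reaction (3): H2→Cu ratio 1:1 ⇒ n(Cu) = 3.67164 mol.
Mass of Cu = 3.67164 × 63.55 = 233.333 g.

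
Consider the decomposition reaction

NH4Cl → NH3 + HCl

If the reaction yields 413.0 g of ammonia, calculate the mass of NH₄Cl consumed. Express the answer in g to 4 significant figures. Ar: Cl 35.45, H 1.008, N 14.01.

1297 g

M(NH3) = 14.01 + 3(1.008) = 17.034 g/mol.
M(NH4Cl) = 14.01 + 4(1.008) + 35.45 = 53.492 g/mol.
n(NH3) = 413.00 g / 17.034 g/mol = 24.246 mol.
From the equation the NH3:NH4Cl mole ratio is 1:1, so n(NH4Cl) = 24.246 × 1/1 = 24.246 mol.
Mass of NH4Cl = 24.246 mol × 53.492 g/mol = 1296.9 g.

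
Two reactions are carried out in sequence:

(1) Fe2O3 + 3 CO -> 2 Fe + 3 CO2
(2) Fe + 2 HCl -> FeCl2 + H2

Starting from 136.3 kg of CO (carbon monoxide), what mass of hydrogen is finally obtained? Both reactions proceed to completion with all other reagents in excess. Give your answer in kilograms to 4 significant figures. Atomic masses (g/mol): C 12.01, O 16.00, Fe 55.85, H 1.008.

6.540 kg

M(CO) = 12.01 + 16.00 = 28.01 g/mol.
M(H2) = 2(1.008) = 2.016 g/mol.
136.3 kg = 136300 g.
n(CO) = 136300 / 28.01 = 4866.1 mol.
Step 1 gives a 3:2 ratio of CO to Fe, so n(Fe) = 3244.1 mol.
In step 2 the Fe:H2 ratio is 1:1, so n(H2) = 3244.1 mol.
Mass of H2 = 3244.1 × 2.016 = 6540.1 g = 6.540 kg.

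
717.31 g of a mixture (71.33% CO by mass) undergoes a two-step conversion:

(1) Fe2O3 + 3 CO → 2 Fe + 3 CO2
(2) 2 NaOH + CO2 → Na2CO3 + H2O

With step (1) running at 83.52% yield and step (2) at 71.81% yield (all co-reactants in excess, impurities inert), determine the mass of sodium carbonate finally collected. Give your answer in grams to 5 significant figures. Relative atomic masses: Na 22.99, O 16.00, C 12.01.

1161.2 g

Pure CO = 717.31 × 0.7133 = 511.657 g.
M(CO) = 12.01 + 16.00 = 28.01 g/mol.
M(Na2CO3) = 2(22.99) + 12.01 + 3(16.00) = 105.99 g/mol.
n(CO) = 511.657 / 28.01 = 18.2669 mol.
Step 1 (CO:CO2 = 3:3): theoretical n(CO2) = 18.2669 mol; at 83.52% yield, n(CO2) = 15.2566 mol.
Step 2 (CO2:Na2CO3 = 1:1): theoretical n(Na2CO3) = 15.2566 mol, so theoretical mass = 15.2566 × 105.99 = 1617.04 g.
At 71.81% yield, actual mass of Na2CO3 = 1617.04 × 0.7181 = 1161.20 g.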